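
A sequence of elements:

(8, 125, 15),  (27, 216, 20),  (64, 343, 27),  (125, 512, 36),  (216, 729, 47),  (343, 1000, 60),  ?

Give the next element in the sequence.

(512, 1331, 75)

First slot: perfect cubes: 2³, 3³, 4³, …; 8, 27, 64, 125, 216, 343 → 512.
Second slot: perfect cubes: 5³, 6³, 7³, …; 125, 216, 343, 512, 729, 1000 → 1331.
Third slot — differences are 5, 7, 9, … (increasing by 2 each time): 15, 20, 27, 36, 47, 60 → 75.
So the next element is (512, 1331, 75).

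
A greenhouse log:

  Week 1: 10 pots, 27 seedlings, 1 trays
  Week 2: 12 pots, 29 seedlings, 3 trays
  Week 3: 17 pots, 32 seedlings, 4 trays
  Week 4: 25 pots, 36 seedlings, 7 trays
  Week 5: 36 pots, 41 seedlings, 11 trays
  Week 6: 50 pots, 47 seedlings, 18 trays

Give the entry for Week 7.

67 pots, 54 seedlings, 29 trays

Pots — differences are 2, 5, 8, … (increasing by 3 each time): 10, 12, 17, 25, 36, 50 → 67.
Seedlings: 27, 29, 32, 36, 41, 47 → 54 (differences are 2, 3, 4, … (increasing by 1 each time)).
Trays goes 1, 3, 4, 7, 11, 18 → 29 (each term is the sum of the two before it).
So the next record is 67 pots, 54 seedlings, 29 trays.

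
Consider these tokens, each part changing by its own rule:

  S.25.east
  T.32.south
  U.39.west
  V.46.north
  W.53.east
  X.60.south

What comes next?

Y.67.west

Letter goes S, T, U, V, W, X → Y (letters move forward 1 place in the alphabet).
Second component: +7 each step, so 25, 32, 39, 46, 53, 60 → 67.
Direction — repeats east → south → west → north: east, south, west, north, east, south → west.
Combining the parts gives Y.67.west.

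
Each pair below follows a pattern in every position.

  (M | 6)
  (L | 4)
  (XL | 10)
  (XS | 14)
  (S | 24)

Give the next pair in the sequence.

Size: runs through clothing sizes XS→XL; M, L, XL, XS, S → M.
Second component — each term is the sum of the two before it: 6, 4, 10, 14, 24 → 38.
Putting it together: (M | 38).

(M | 38)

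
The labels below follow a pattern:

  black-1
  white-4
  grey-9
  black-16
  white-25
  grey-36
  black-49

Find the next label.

Shade — repeats black → white → grey: black, white, grey, black, white, grey, black → white.
Second component — perfect squares: 1², 2², 3², …: 1, 4, 9, 16, 25, 36, 49 → 64.
So the next label is white-64.

white-64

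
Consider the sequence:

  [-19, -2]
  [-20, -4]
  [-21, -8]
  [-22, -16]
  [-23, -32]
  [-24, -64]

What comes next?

[-25, -128]

First entry goes -19, -20, -21, -22, -23, -24 → -25 (−1 each step).
For the second entry, ×2 each step: -2, -4, -8, -16, -32, -64 → -128.
Putting it together: [-25, -128].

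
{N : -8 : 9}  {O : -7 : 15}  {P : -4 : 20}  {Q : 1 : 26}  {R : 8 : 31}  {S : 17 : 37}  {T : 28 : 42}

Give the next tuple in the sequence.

Letter goes N, O, P, Q, R, S, T → U (letters move forward 1 place in the alphabet).
Second value: -8, -7, -4, 1, 8, 17, 28 → 41 (differences are 1, 3, 5, … (increasing by 2 each time)).
Third value: 9, 15, 20, 26, 31, 37, 42 → 48 (alternating steps +6, +5, +6, +5, …).
Putting it together: {U : 41 : 48}.

{U : 41 : 48}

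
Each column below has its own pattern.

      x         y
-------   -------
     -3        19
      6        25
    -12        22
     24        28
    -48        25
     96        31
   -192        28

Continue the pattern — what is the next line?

Column x: -3, 6, -12, 24, -48, 96, -192 → 384 (×(-2) each step).
Column y: alternating steps +6, −3, +6, −3, …, so 19, 25, 22, 28, 25, 31, 28 → 34.
Putting it together: 384  34.

384  34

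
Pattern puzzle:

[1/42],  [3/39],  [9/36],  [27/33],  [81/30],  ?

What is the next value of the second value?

27

Second value goes 42, 39, 36, 33, 30 → 27 (−3 each step).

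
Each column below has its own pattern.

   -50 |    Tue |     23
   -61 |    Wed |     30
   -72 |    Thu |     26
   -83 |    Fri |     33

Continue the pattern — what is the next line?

-94  Sat  29

First component — −11 each step: -50, -61, -72, -83 → -94.
For the day, runs through the weekdays Mon→Sun: Tue, Wed, Thu, Fri → Sat.
Third component: alternating steps +7, −4, +7, −4, …; 23, 30, 26, 33 → 29.
So the next line is -94  Sat  29.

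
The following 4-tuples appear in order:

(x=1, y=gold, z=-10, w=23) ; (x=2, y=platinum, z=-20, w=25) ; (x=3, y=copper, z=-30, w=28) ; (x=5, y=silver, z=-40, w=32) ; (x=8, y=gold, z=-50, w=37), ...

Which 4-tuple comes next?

(x=13, y=platinum, z=-60, w=43)

X: each term is the sum of the two before it, so 1, 2, 3, 5, 8 → 13.
For the y, repeats gold → platinum → copper → silver: gold, platinum, copper, silver, gold → platinum.
For the z, −10 each step: -10, -20, -30, -40, -50 → -60.
W — differences are 2, 3, 4, … (increasing by 1 each time): 23, 25, 28, 32, 37 → 43.
So the next 4-tuple is (x=13, y=platinum, z=-60, w=43).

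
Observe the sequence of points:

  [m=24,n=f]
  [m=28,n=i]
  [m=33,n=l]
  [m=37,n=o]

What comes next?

[m=42,n=r]

M: 24, 28, 33, 37 → 42 (alternating steps +4, +5, +4, +5, …).
N: letters move forward 3 places in the alphabet; f, i, l, o → r.
So the next point is [m=42,n=r].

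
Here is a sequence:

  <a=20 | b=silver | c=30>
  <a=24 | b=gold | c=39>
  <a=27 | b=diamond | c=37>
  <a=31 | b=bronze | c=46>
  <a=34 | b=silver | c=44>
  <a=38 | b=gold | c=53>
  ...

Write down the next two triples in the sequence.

For the a, alternating steps +4, +3, +4, +3, …: 20, 24, 27, 31, 34, 38 → 41 → 45.
B — repeats silver → gold → diamond → bronze: silver, gold, diamond, bronze, silver, gold → diamond → bronze.
For the c, alternating steps +9, −2, +9, −2, …: 30, 39, 37, 46, 44, 53 → 51 → 60.
So the next two triples are <a=41 | b=diamond | c=51> and <a=45 | b=bronze | c=60>.

<a=41 | b=diamond | c=51>, <a=45 | b=bronze | c=60>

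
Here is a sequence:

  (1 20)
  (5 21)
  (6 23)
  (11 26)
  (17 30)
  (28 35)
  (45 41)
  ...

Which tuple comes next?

First coordinate: each term is the sum of the two before it, so 1, 5, 6, 11, 17, 28, 45 → 73.
Second coordinate: differences are 1, 2, 3, … (increasing by 1 each time); 20, 21, 23, 26, 30, 35, 41 → 48.
Putting it together: (73 48).

(73 48)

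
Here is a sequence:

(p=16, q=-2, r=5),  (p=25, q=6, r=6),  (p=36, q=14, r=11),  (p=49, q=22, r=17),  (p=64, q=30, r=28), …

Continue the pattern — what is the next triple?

(p=81, q=38, r=45)

P — perfect squares: 4², 5², 6², …: 16, 25, 36, 49, 64 → 81.
Q: -2, 6, 14, 22, 30 → 38 (+8 each step).
R: each term is the sum of the two before it; 5, 6, 11, 17, 28 → 45.
So the next triple is (p=81, q=38, r=45).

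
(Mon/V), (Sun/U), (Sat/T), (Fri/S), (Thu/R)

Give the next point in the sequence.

(Wed/Q)

For the day, runs backward through the weekdays Mon→Sun: Mon, Sun, Sat, Fri, Thu → Wed.
For the letter, letters move back 1 place in the alphabet: V, U, T, S, R → Q.
Putting it together: (Wed/Q).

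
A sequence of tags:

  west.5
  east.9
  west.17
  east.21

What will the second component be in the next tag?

29

Second component goes 5, 9, 17, 21 → 29 (alternating steps +4, +8, +4, +8, …).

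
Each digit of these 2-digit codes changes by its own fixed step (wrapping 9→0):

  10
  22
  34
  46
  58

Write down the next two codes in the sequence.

60, 72

First digit: +1 each step, mod 10, so 1, 2, 3, 4, 5 → 6 → 7.
Second digit goes 0, 2, 4, 6, 8 → 0 → 2 (+2 each step, mod 10).
Putting the parts together: 60 and then 72.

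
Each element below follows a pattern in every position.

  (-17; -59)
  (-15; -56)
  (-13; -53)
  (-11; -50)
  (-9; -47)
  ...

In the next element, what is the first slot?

First slot: -17, -15, -13, -11, -9 → -7 (+2 each step).
Second slot goes -59, -56, -53, -50, -47 → -44 (+3 each step).

-7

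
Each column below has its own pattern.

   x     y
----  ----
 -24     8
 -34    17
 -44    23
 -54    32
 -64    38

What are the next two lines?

Column x: −10 each step, so -24, -34, -44, -54, -64 → -74 → -84.
Column y goes 8, 17, 23, 32, 38 → 47 → 53 (alternating steps +9, +6, +9, +6, …).
So the next two lines are -74  47 and -84  53.

-74  47; -84  53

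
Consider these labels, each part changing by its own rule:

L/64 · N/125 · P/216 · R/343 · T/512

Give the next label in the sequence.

V/729

Letter — letters move forward 2 places in the alphabet: L, N, P, R, T → V.
Second component: perfect cubes: 4³, 5³, 6³, …, so 64, 125, 216, 343, 512 → 729.
Combining the parts gives V/729.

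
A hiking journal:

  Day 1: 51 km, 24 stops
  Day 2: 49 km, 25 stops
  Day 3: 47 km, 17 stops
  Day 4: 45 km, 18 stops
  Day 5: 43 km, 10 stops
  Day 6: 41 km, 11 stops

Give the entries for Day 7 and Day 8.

For the km, −2 each step: 51, 49, 47, 45, 43, 41 → 39 → 37.
For the stops, alternating steps +1, −8, +1, −8, …: 24, 25, 17, 18, 10, 11 → 3 → 4.
So the next two rows are 39 km, 3 stops and 37 km, 4 stops.

39 km, 3 stops; 37 km, 4 stops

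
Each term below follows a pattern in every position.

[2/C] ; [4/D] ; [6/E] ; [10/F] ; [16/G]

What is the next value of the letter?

H

Letter: C, D, E, F, G → H (letters move forward 1 place in the alphabet).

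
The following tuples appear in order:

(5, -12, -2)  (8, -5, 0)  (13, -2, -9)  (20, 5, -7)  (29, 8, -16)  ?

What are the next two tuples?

First component: differences are 3, 5, 7, … (increasing by 2 each time), so 5, 8, 13, 20, 29 → 40 → 53.
Second component goes -12, -5, -2, 5, 8 → 15 → 18 (alternating steps +7, +3, +7, +3, …).
Third component — alternating steps +2, −9, +2, −9, …: -2, 0, -9, -7, -16 → -14 → -23.
Putting the parts together: (40, 15, -14) and then (53, 18, -23).

(40, 15, -14), (53, 18, -23)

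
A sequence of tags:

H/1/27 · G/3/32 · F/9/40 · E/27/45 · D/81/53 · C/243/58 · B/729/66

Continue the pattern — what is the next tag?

A/2187/71

For the letter, letters move back 1 place in the alphabet: H, G, F, E, D, C, B → A.
Second component — ×3 each step: 1, 3, 9, 27, 81, 243, 729 → 2187.
Third component — alternating steps +5, +8, +5, +8, …: 27, 32, 40, 45, 53, 58, 66 → 71.
Putting it together: A/2187/71.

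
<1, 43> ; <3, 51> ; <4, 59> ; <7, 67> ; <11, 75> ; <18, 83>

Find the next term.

<29, 91>

First value: each term is the sum of the two before it; 1, 3, 4, 7, 11, 18 → 29.
Second value: 43, 51, 59, 67, 75, 83 → 91 (+8 each step).
Combining the parts gives <29, 91>.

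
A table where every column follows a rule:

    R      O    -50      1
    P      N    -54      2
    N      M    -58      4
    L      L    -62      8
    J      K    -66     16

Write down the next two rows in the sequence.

First letter: R, P, N, L, J → H → F (letters move back 2 places in the alphabet).
For the second letter, letters move back 1 place in the alphabet: O, N, M, L, K → J → I.
Third component: −4 each step; -50, -54, -58, -62, -66 → -70 → -74.
Fourth component goes 1, 2, 4, 8, 16 → 32 → 64 (×2 each step).
Putting the parts together: H  J  -70  32 and then F  I  -74  64.

H  J  -70  32; F  I  -74  64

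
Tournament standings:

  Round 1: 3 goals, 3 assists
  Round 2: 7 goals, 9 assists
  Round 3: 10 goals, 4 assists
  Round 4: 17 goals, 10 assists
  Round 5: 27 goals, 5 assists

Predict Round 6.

Goals: each term is the sum of the two before it; 3, 7, 10, 17, 27 → 44.
Assists: alternating steps +6, −5, +6, −5, …, so 3, 9, 4, 10, 5 → 11.
So the next row is 44 goals, 11 assists.

44 goals, 11 assists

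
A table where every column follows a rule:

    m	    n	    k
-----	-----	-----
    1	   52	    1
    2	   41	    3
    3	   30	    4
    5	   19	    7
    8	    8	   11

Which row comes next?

13  -3  18

Column m: each term is the sum of the two before it, so 1, 2, 3, 5, 8 → 13.
Column n: −11 each step, so 52, 41, 30, 19, 8 → -3.
Column k: 1, 3, 4, 7, 11 → 18 (each term is the sum of the two before it).
Putting it together: 13  -3  18.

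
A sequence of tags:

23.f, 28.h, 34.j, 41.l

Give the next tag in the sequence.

First component: differences are 5, 6, 7, … (increasing by 1 each time), so 23, 28, 34, 41 → 49.
Letter — letters move forward 2 places in the alphabet: f, h, j, l → n.
Putting it together: 49.n.

49.n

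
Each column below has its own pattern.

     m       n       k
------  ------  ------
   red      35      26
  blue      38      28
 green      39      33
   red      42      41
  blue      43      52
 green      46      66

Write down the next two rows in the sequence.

red  47  83; blue  50  103

For the column m, repeats red → blue → green: red, blue, green, red, blue, green → red → blue.
Column n: alternating steps +3, +1, +3, +1, …; 35, 38, 39, 42, 43, 46 → 47 → 50.
Column k: differences are 2, 5, 8, … (increasing by 3 each time); 26, 28, 33, 41, 52, 66 → 83 → 103.
Putting the parts together: red  47  83 and then blue  50  103.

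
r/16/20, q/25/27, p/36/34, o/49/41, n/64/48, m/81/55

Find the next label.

For the letter, letters move back 1 place in the alphabet: r, q, p, o, n, m → l.
Second component — perfect squares: 4², 5², 6², …: 16, 25, 36, 49, 64, 81 → 100.
Third component: +7 each step; 20, 27, 34, 41, 48, 55 → 62.
So the next label is l/100/62.

l/100/62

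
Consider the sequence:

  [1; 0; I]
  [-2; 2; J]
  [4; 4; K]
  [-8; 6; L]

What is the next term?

[16; 8; M]

First slot: ×(-2) each step, so 1, -2, 4, -8 → 16.
Second slot: +2 each step; 0, 2, 4, 6 → 8.
Letter: letters move forward 1 place in the alphabet; I, J, K, L → M.
Putting it together: [16; 8; M].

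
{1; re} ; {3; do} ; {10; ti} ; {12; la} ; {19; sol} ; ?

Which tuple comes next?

First component: alternating steps +2, +7, +2, +7, …, so 1, 3, 10, 12, 19 → 21.
Note goes re, do, ti, la, sol → fa (runs backward through the solfège scale do→ti).
Putting it together: {21; fa}.

{21; fa}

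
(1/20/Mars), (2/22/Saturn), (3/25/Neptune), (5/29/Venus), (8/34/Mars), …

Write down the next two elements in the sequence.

(13/40/Saturn), (21/47/Neptune)

First component — each term is the sum of the two before it: 1, 2, 3, 5, 8 → 13 → 21.
For the second component, differences are 2, 3, 4, … (increasing by 1 each time): 20, 22, 25, 29, 34 → 40 → 47.
Planet — repeats Mars → Saturn → Neptune → Venus: Mars, Saturn, Neptune, Venus, Mars → Saturn → Neptune.
Putting the parts together: (13/40/Saturn) and then (21/47/Neptune).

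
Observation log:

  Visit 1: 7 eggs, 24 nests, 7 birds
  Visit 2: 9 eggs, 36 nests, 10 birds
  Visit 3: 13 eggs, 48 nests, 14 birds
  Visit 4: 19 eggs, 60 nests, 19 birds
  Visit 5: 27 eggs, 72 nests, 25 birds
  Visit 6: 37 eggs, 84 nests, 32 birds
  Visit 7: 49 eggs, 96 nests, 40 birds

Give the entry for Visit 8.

Eggs: differences are 2, 4, 6, … (increasing by 2 each time), so 7, 9, 13, 19, 27, 37, 49 → 63.
For the nests, +12 each step: 24, 36, 48, 60, 72, 84, 96 → 108.
Birds: differences are 3, 4, 5, … (increasing by 1 each time), so 7, 10, 14, 19, 25, 32, 40 → 49.
Combining the parts gives 63 eggs, 108 nests, 49 birds.

63 eggs, 108 nests, 49 birds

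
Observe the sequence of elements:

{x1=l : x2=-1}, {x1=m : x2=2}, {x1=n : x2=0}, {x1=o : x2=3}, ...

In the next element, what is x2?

1

X1 — letters move forward 1 place in the alphabet: l, m, n, o → p.
X2 goes -1, 2, 0, 3 → 1 (alternating steps +3, −2, +3, −2, …).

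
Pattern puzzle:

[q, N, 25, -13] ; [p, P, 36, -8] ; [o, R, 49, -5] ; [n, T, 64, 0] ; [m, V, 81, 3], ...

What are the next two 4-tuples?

First letter — letters move back 1 place in the alphabet: q, p, o, n, m → l → k.
Second letter: N, P, R, T, V → X → Z (letters move forward 2 places in the alphabet).
For the third entry, perfect squares: 5², 6², 7², …: 25, 36, 49, 64, 81 → 100 → 121.
Fourth entry goes -13, -8, -5, 0, 3 → 8 → 11 (alternating steps +5, +3, +5, +3, …).
Putting the parts together: [l, X, 100, 8] and then [k, Z, 121, 11].

[l, X, 100, 8], [k, Z, 121, 11]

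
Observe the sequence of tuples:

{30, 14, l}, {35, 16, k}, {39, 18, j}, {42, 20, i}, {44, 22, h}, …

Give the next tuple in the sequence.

{45, 24, g}

For the first component, differences are 5, 4, 3, … (decreasing by 1 each time): 30, 35, 39, 42, 44 → 45.
For the second component, +2 each step: 14, 16, 18, 20, 22 → 24.
For the letter, letters move back 1 place in the alphabet: l, k, j, i, h → g.
Combining the parts gives {45, 24, g}.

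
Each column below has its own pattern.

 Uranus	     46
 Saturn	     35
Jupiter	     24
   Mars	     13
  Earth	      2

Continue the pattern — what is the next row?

Venus  -9

Planet: Uranus, Saturn, Jupiter, Mars, Earth → Venus (runs backward through the planets Mercury→Neptune).
For the second component, −11 each step: 46, 35, 24, 13, 2 → -9.
Putting it together: Venus  -9.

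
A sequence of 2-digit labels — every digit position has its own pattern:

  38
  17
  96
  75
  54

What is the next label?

33

First digit: 3, 1, 9, 7, 5 → 3 (−2 each step, mod 10).
Second digit: −1 each step, mod 10; 8, 7, 6, 5, 4 → 3.
So the next label is 33.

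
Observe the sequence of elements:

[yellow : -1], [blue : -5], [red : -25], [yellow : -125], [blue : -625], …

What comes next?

[red : -3125]

Colour: repeats yellow → blue → red, so yellow, blue, red, yellow, blue → red.
Second part: ×5 each step; -1, -5, -25, -125, -625 → -3125.
Combining the parts gives [red : -3125].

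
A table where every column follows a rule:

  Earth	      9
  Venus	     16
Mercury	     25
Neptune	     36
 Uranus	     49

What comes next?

Saturn  64

Planet: runs backward through the planets Mercury→Neptune; Earth, Venus, Mercury, Neptune, Uranus → Saturn.
For the second component, perfect squares: 3², 4², 5², …: 9, 16, 25, 36, 49 → 64.
Putting it together: Saturn  64.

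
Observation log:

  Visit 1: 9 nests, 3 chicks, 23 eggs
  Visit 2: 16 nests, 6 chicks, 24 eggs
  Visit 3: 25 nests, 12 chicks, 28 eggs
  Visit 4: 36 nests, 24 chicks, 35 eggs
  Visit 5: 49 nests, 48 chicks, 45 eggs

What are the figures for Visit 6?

Nests: perfect squares: 3², 4², 5², …; 9, 16, 25, 36, 49 → 64.
Chicks: ×2 each step, so 3, 6, 12, 24, 48 → 96.
Eggs: differences are 1, 4, 7, … (increasing by 3 each time), so 23, 24, 28, 35, 45 → 58.
Combining the parts gives 64 nests, 96 chicks, 58 eggs.

64 nests, 96 chicks, 58 eggs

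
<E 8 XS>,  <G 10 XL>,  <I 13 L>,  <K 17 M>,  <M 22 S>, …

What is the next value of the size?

Size: runs backward through clothing sizes XS→XL; XS, XL, L, M, S → XS.

XS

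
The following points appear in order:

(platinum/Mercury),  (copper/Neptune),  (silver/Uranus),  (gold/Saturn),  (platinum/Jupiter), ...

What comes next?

Metal goes platinum, copper, silver, gold, platinum → copper (repeats platinum → copper → silver → gold).
Planet: Mercury, Neptune, Uranus, Saturn, Jupiter → Mars (runs backward through the planets Mercury→Neptune).
Combining the parts gives (copper/Mars).

(copper/Mars)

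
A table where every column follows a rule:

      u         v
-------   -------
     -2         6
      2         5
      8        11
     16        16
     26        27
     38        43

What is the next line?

Column u goes -2, 2, 8, 16, 26, 38 → 52 (differences are 4, 6, 8, … (increasing by 2 each time)).
Column v — each term is the sum of the two before it: 6, 5, 11, 16, 27, 43 → 70.
So the next line is 52  70.

52  70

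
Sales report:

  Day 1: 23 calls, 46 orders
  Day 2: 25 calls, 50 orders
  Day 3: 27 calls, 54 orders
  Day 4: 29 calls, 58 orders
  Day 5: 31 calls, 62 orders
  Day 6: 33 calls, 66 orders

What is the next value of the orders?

70

Calls: +2 each step, so 23, 25, 27, 29, 31, 33 → 35.
Orders: always 2 × the calls; 46, 50, 54, 58, 62, 66 → 70.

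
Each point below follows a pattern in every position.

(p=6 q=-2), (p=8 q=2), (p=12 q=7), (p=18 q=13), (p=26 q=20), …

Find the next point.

(p=36 q=28)

P: differences are 2, 4, 6, … (increasing by 2 each time); 6, 8, 12, 18, 26 → 36.
Q: differences are 4, 5, 6, … (increasing by 1 each time), so -2, 2, 7, 13, 20 → 28.
So the next point is (p=36 q=28).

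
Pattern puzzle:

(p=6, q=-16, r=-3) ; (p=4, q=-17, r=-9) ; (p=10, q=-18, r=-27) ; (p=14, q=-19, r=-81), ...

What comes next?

(p=24, q=-20, r=-243)

For the p, each term is the sum of the two before it: 6, 4, 10, 14 → 24.
Q — −1 each step: -16, -17, -18, -19 → -20.
R — ×3 each step: -3, -9, -27, -81 → -243.
So the next triple is (p=24, q=-20, r=-243).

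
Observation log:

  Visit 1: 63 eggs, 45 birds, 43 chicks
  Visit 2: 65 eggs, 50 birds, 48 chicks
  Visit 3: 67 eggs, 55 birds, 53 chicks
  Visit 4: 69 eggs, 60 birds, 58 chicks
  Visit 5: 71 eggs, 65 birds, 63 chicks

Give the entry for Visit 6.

Eggs: +2 each step; 63, 65, 67, 69, 71 → 73.
Birds — +5 each step: 45, 50, 55, 60, 65 → 70.
For the chicks, always 2 less than the birds: 43, 48, 53, 58, 63 → 68.
Putting it together: 73 eggs, 70 birds, 68 chicks.

73 eggs, 70 birds, 68 chicks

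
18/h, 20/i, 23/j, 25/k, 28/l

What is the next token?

First component: alternating steps +2, +3, +2, +3, …, so 18, 20, 23, 25, 28 → 30.
Letter: h, i, j, k, l → m (letters move forward 1 place in the alphabet).
So the next token is 30/m.

30/m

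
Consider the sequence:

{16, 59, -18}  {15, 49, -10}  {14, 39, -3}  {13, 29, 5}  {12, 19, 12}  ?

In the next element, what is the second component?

9

Second component: 59, 49, 39, 29, 19 → 9 (−10 each step).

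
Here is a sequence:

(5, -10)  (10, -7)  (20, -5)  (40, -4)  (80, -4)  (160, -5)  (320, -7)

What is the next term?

(640, -10)

First part: 5, 10, 20, 40, 80, 160, 320 → 640 (×2 each step).
Second part: differences are 3, 2, 1, … (decreasing by 1 each time), so -10, -7, -5, -4, -4, -5, -7 → -10.
So the next term is (640, -10).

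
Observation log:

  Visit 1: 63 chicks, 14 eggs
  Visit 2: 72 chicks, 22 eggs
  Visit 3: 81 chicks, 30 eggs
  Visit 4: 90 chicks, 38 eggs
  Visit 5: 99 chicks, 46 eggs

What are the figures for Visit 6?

108 chicks, 54 eggs

Chicks goes 63, 72, 81, 90, 99 → 108 (+9 each step).
Eggs — +8 each step: 14, 22, 30, 38, 46 → 54.
Putting it together: 108 chicks, 54 eggs.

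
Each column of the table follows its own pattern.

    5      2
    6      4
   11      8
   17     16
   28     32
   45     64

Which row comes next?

First component goes 5, 6, 11, 17, 28, 45 → 73 (each term is the sum of the two before it).
Second component goes 2, 4, 8, 16, 32, 64 → 128 (×2 each step).
So the next row is 73  128.

73  128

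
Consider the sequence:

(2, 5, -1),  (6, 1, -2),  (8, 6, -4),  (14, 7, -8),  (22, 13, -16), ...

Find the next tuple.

(36, 20, -32)

First entry: each term is the sum of the two before it, so 2, 6, 8, 14, 22 → 36.
Second entry — each term is the sum of the two before it: 5, 1, 6, 7, 13 → 20.
For the third entry, ×2 each step: -1, -2, -4, -8, -16 → -32.
Putting it together: (36, 20, -32).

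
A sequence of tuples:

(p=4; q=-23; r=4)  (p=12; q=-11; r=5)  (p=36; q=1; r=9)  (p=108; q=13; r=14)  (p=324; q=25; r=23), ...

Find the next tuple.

P: ×3 each step; 4, 12, 36, 108, 324 → 972.
Q: +12 each step; -23, -11, 1, 13, 25 → 37.
R: each term is the sum of the two before it, so 4, 5, 9, 14, 23 → 37.
Combining the parts gives (p=972; q=37; r=37).

(p=972; q=37; r=37)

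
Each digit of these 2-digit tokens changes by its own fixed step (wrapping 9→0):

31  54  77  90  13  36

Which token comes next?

First digit — +2 each step, mod 10: 3, 5, 7, 9, 1, 3 → 5.
Second digit goes 1, 4, 7, 0, 3, 6 → 9 (+3 each step, mod 10).
So the next token is 59.

59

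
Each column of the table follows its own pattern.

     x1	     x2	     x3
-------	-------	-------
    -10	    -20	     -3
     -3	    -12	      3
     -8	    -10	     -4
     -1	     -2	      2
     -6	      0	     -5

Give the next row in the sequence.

Column x1: alternating steps +7, −5, +7, −5, …; -10, -3, -8, -1, -6 → 1.
Column x2: -20, -12, -10, -2, 0 → 8 (alternating steps +8, +2, +8, +2, …).
Column x3: alternating steps +6, −7, +6, −7, …; -3, 3, -4, 2, -5 → 1.
Putting it together: 1  8  1.

1  8  1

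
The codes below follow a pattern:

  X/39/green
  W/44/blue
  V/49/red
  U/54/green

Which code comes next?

T/59/blue

Letter: X, W, V, U → T (letters move back 1 place in the alphabet).
For the second component, +5 each step: 39, 44, 49, 54 → 59.
Colour: green, blue, red, green → blue (repeats green → blue → red).
So the next code is T/59/blue.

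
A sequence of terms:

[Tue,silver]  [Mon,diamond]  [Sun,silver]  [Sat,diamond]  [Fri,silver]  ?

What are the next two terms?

[Thu,diamond], [Wed,silver]

Day: Tue, Mon, Sun, Sat, Fri → Thu → Wed (runs backward through the weekdays Mon→Sun).
Rank: alternates silver ↔ diamond, so silver, diamond, silver, diamond, silver → diamond → silver.
So the next two terms are [Thu,diamond] and [Wed,silver].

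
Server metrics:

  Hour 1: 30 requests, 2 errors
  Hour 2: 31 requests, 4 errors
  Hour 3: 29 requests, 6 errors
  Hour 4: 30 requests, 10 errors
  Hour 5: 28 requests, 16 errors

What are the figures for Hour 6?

Requests: alternating steps +1, −2, +1, −2, …, so 30, 31, 29, 30, 28 → 29.
Errors: each term is the sum of the two before it, so 2, 4, 6, 10, 16 → 26.
So the next line is 29 requests, 26 errors.

29 requests, 26 errors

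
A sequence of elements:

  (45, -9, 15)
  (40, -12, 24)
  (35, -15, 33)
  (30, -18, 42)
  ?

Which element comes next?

(25, -21, 51)

First entry: 45, 40, 35, 30 → 25 (−5 each step).
Second entry — −3 each step: -9, -12, -15, -18 → -21.
Third entry: 15, 24, 33, 42 → 51 (+9 each step).
So the next element is (25, -21, 51).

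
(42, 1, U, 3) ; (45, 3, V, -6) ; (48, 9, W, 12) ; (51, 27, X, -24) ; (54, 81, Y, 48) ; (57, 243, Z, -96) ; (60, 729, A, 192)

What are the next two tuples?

First coordinate: +3 each step, so 42, 45, 48, 51, 54, 57, 60 → 63 → 66.
Second coordinate: 1, 3, 9, 27, 81, 243, 729 → 2187 → 6561 (×3 each step).
Letter: U, V, W, X, Y, Z, A → B → C (letters move forward 1 place in the alphabet, wrapping Z→A).
Fourth coordinate goes 3, -6, 12, -24, 48, -96, 192 → -384 → 768 (×(-2) each step).
So the next two tuples are (63, 2187, B, -384) and (66, 6561, C, 768).

(63, 2187, B, -384), (66, 6561, C, 768)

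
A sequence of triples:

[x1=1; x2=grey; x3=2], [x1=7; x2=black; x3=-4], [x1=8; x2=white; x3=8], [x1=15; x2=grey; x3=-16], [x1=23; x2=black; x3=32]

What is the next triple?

[x1=38; x2=white; x3=-64]

X1: each term is the sum of the two before it, so 1, 7, 8, 15, 23 → 38.
X2 goes grey, black, white, grey, black → white (repeats grey → black → white).
X3 goes 2, -4, 8, -16, 32 → -64 (×(-2) each step).
So the next triple is [x1=38; x2=white; x3=-64].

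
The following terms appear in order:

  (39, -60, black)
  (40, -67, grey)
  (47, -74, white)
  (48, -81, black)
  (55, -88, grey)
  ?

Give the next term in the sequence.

First entry: 39, 40, 47, 48, 55 → 56 (alternating steps +1, +7, +1, +7, …).
Second entry: -60, -67, -74, -81, -88 → -95 (−7 each step).
Shade goes black, grey, white, black, grey → white (repeats black → grey → white).
So the next term is (56, -95, white).

(56, -95, white)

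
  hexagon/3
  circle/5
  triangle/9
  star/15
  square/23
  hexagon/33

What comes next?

Shape — repeats hexagon → circle → triangle → star → square: hexagon, circle, triangle, star, square, hexagon → circle.
Second component — differences are 2, 4, 6, … (increasing by 2 each time): 3, 5, 9, 15, 23, 33 → 45.
Putting it together: circle/45.

circle/45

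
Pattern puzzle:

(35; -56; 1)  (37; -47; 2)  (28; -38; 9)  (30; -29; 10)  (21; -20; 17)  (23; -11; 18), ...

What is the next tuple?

First coordinate: 35, 37, 28, 30, 21, 23 → 14 (alternating steps +2, −9, +2, −9, …).
Second coordinate: -56, -47, -38, -29, -20, -11 → -2 (+9 each step).
Third coordinate goes 1, 2, 9, 10, 17, 18 → 25 (alternating steps +1, +7, +1, +7, …).
Combining the parts gives (14; -2; 25).

(14; -2; 25)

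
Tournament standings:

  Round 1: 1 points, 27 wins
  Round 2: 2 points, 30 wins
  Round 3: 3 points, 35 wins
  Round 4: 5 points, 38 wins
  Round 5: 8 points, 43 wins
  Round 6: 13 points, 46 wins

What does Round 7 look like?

For the points, each term is the sum of the two before it: 1, 2, 3, 5, 8, 13 → 21.
Wins: alternating steps +3, +5, +3, +5, …; 27, 30, 35, 38, 43, 46 → 51.
Combining the parts gives 21 points, 51 wins.

21 points, 51 wins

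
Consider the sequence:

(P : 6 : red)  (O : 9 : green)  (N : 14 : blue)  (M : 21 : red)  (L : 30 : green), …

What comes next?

Letter: P, O, N, M, L → K (letters move back 1 place in the alphabet).
Second part: differences are 3, 5, 7, … (increasing by 2 each time), so 6, 9, 14, 21, 30 → 41.
For the colour, repeats red → green → blue: red, green, blue, red, green → blue.
Combining the parts gives (K : 41 : blue).

(K : 41 : blue)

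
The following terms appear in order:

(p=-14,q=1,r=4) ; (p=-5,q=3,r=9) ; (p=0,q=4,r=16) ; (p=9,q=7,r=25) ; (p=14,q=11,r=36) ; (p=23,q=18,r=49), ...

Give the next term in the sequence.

For the p, alternating steps +9, +5, +9, +5, …: -14, -5, 0, 9, 14, 23 → 28.
Q: each term is the sum of the two before it; 1, 3, 4, 7, 11, 18 → 29.
R — perfect squares: 2², 3², 4², …: 4, 9, 16, 25, 36, 49 → 64.
So the next term is (p=28,q=29,r=64).

(p=28,q=29,r=64)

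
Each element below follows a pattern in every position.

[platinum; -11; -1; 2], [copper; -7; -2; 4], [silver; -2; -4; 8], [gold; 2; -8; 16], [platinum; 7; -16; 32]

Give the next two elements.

Metal: repeats platinum → copper → silver → gold, so platinum, copper, silver, gold, platinum → copper → silver.
Second part: -11, -7, -2, 2, 7 → 11 → 16 (alternating steps +4, +5, +4, +5, …).
Third part goes -1, -2, -4, -8, -16 → -32 → -64 (×2 each step).
Fourth part: ×2 each step; 2, 4, 8, 16, 32 → 64 → 128.
So the next two elements are [copper; 11; -32; 64] and [silver; 16; -64; 128].

[copper; 11; -32; 64], [silver; 16; -64; 128]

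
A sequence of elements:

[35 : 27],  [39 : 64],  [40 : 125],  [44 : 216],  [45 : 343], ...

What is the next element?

First coordinate — alternating steps +4, +1, +4, +1, …: 35, 39, 40, 44, 45 → 49.
Second coordinate: perfect cubes: 3³, 4³, 5³, …; 27, 64, 125, 216, 343 → 512.
Putting it together: [49 : 512].

[49 : 512]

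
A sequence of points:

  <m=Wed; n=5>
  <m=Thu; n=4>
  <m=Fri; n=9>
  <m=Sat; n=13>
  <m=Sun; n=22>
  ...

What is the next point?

<m=Mon; n=35>

M: runs through the weekdays Mon→Sun; Wed, Thu, Fri, Sat, Sun → Mon.
N — each term is the sum of the two before it: 5, 4, 9, 13, 22 → 35.
So the next point is <m=Mon; n=35>.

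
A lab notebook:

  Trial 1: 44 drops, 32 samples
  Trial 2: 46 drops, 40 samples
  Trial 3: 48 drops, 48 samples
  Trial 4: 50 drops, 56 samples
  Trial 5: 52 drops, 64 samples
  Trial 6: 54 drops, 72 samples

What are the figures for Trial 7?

For the drops, +2 each step: 44, 46, 48, 50, 52, 54 → 56.
Samples: 32, 40, 48, 56, 64, 72 → 80 (+8 each step).
Combining the parts gives 56 drops, 80 samples.

56 drops, 80 samples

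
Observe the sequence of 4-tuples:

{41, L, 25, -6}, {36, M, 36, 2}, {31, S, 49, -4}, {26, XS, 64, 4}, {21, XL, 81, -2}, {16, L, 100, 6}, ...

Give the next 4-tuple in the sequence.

{11, M, 121, 0}

First coordinate — −5 each step: 41, 36, 31, 26, 21, 16 → 11.
Size goes L, M, S, XS, XL, L → M (repeats L → M → S → XS → XL).
Third coordinate: 25, 36, 49, 64, 81, 100 → 121 (perfect squares: 5², 6², 7², …).
Fourth coordinate: alternating steps +8, −6, +8, −6, …; -6, 2, -4, 4, -2, 6 → 0.
Putting it together: {11, M, 121, 0}.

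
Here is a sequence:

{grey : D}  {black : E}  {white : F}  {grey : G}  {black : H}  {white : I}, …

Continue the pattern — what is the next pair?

{grey : J}

Shade: grey, black, white, grey, black, white → grey (repeats grey → black → white).
Letter: letters move forward 1 place in the alphabet, so D, E, F, G, H, I → J.
So the next pair is {grey : J}.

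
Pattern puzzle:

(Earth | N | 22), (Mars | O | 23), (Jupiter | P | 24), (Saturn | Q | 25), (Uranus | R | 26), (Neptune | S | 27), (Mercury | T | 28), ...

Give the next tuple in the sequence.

(Venus | U | 29)

Planet: runs through the planets Mercury→Neptune, so Earth, Mars, Jupiter, Saturn, Uranus, Neptune, Mercury → Venus.
Letter: letters move forward 1 place in the alphabet, so N, O, P, Q, R, S, T → U.
Third component: +1 each step, so 22, 23, 24, 25, 26, 27, 28 → 29.
Combining the parts gives (Venus | U | 29).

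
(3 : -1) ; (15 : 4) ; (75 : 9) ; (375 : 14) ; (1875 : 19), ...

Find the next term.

First value goes 3, 15, 75, 375, 1875 → 9375 (×5 each step).
Second value: +5 each step, so -1, 4, 9, 14, 19 → 24.
So the next term is (9375 : 24).

(9375 : 24)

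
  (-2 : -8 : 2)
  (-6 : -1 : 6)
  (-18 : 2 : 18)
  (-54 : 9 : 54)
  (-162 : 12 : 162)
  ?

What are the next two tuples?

First coordinate: ×3 each step, so -2, -6, -18, -54, -162 → -486 → -1458.
For the second coordinate, alternating steps +7, +3, +7, +3, …: -8, -1, 2, 9, 12 → 19 → 22.
Third coordinate — ×3 each step: 2, 6, 18, 54, 162 → 486 → 1458.
Putting the parts together: (-486 : 19 : 486) and then (-1458 : 22 : 1458).

(-486 : 19 : 486), (-1458 : 22 : 1458)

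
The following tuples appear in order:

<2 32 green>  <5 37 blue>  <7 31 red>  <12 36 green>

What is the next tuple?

<19 30 blue>

First slot: 2, 5, 7, 12 → 19 (each term is the sum of the two before it).
Second slot: alternating steps +5, −6, +5, −6, …; 32, 37, 31, 36 → 30.
Colour — repeats green → blue → red: green, blue, red, green → blue.
Putting it together: <19 30 blue>.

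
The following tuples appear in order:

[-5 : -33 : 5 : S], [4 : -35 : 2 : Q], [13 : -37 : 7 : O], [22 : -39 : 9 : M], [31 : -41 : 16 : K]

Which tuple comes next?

[40 : -43 : 25 : I]

First component goes -5, 4, 13, 22, 31 → 40 (+9 each step).
For the second component, −2 each step: -33, -35, -37, -39, -41 → -43.
Third component: each term is the sum of the two before it; 5, 2, 7, 9, 16 → 25.
Letter: S, Q, O, M, K → I (letters move back 2 places in the alphabet).
Putting it together: [40 : -43 : 25 : I].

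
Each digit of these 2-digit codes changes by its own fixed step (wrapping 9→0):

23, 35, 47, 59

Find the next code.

First digit: +1 each step, mod 10; 2, 3, 4, 5 → 6.
Second digit: 3, 5, 7, 9 → 1 (+2 each step, mod 10).
So the next code is 61.

61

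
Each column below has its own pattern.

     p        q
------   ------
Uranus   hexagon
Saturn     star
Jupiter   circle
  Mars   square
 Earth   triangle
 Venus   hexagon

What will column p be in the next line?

Column p goes Uranus, Saturn, Jupiter, Mars, Earth, Venus → Mercury (runs backward through the planets Mercury→Neptune).

Mercury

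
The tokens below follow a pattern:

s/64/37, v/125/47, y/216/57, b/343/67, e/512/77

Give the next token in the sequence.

For the letter, letters move forward 3 places in the alphabet, wrapping Z→A: s, v, y, b, e → h.
Second component goes 64, 125, 216, 343, 512 → 729 (perfect cubes: 4³, 5³, 6³, …).
Third component: +10 each step, so 37, 47, 57, 67, 77 → 87.
So the next token is h/729/87.

h/729/87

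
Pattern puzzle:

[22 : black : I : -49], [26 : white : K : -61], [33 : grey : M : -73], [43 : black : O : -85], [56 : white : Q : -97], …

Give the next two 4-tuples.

[72 : grey : S : -109], [91 : black : U : -121]

First component: differences are 4, 7, 10, … (increasing by 3 each time), so 22, 26, 33, 43, 56 → 72 → 91.
Shade: repeats black → white → grey; black, white, grey, black, white → grey → black.
Letter: I, K, M, O, Q → S → U (letters move forward 2 places in the alphabet).
Fourth component: −12 each step; -49, -61, -73, -85, -97 → -109 → -121.
Putting the parts together: [72 : grey : S : -109] and then [91 : black : U : -121].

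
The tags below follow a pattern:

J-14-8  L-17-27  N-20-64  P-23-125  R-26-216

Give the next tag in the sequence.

Letter: letters move forward 2 places in the alphabet; J, L, N, P, R → T.
Second component: +3 each step; 14, 17, 20, 23, 26 → 29.
Third component: 8, 27, 64, 125, 216 → 343 (perfect cubes: 2³, 3³, 4³, …).
So the next tag is T-29-343.

T-29-343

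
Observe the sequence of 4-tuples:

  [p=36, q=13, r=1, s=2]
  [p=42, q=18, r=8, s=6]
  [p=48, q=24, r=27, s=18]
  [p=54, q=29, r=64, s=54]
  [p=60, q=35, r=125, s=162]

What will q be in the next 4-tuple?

Q: alternating steps +5, +6, +5, +6, …, so 13, 18, 24, 29, 35 → 40.

40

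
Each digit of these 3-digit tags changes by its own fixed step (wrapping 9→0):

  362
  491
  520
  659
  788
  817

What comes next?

946

First digit: +1 each step, mod 10; 3, 4, 5, 6, 7, 8 → 9.
For the second digit, +3 each step, mod 10: 6, 9, 2, 5, 8, 1 → 4.
Third digit: −1 each step, mod 10; 2, 1, 0, 9, 8, 7 → 6.
Combining the parts gives 946.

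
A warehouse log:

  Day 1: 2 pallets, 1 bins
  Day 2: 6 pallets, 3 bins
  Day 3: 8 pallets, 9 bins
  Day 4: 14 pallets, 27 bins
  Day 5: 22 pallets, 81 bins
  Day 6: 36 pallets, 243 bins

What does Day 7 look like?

For the pallets, each term is the sum of the two before it: 2, 6, 8, 14, 22, 36 → 58.
Bins: ×3 each step, so 1, 3, 9, 27, 81, 243 → 729.
Putting it together: 58 pallets, 729 bins.

58 pallets, 729 bins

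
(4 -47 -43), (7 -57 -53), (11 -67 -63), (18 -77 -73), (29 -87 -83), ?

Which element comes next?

(47 -97 -93)

First part goes 4, 7, 11, 18, 29 → 47 (each term is the sum of the two before it).
Second part: −10 each step; -47, -57, -67, -77, -87 → -97.
Third part: -43, -53, -63, -73, -83 → -93 (always 4 more than the second part).
So the next element is (47 -97 -93).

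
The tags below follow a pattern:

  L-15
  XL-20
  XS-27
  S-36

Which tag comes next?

Size: runs through clothing sizes XS→XL, so L, XL, XS, S → M.
For the second component, differences are 5, 7, 9, … (increasing by 2 each time): 15, 20, 27, 36 → 47.
Combining the parts gives M-47.

M-47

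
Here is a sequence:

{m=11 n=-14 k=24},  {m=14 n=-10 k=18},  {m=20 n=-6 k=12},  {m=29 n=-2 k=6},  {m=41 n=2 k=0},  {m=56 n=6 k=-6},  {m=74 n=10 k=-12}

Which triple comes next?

{m=95 n=14 k=-18}

M: differences are 3, 6, 9, … (increasing by 3 each time), so 11, 14, 20, 29, 41, 56, 74 → 95.
N: +4 each step; -14, -10, -6, -2, 2, 6, 10 → 14.
K goes 24, 18, 12, 6, 0, -6, -12 → -18 (−6 each step).
Combining the parts gives {m=95 n=14 k=-18}.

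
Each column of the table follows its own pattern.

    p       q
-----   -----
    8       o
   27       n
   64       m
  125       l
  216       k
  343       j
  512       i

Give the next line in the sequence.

Column p goes 8, 27, 64, 125, 216, 343, 512 → 729 (perfect cubes: 2³, 3³, 4³, …).
Column q: letters move back 1 place in the alphabet; o, n, m, l, k, j, i → h.
Combining the parts gives 729  h.

729  h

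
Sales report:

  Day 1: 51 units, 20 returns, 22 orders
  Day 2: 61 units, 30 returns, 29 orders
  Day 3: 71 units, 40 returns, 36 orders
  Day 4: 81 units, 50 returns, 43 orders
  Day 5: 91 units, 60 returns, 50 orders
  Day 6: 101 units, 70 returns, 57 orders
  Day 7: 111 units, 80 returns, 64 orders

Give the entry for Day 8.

Units: 51, 61, 71, 81, 91, 101, 111 → 121 (+10 each step).
Returns: +10 each step, so 20, 30, 40, 50, 60, 70, 80 → 90.
Orders: +7 each step; 22, 29, 36, 43, 50, 57, 64 → 71.
Combining the parts gives 121 units, 90 returns, 71 orders.

121 units, 90 returns, 71 orders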